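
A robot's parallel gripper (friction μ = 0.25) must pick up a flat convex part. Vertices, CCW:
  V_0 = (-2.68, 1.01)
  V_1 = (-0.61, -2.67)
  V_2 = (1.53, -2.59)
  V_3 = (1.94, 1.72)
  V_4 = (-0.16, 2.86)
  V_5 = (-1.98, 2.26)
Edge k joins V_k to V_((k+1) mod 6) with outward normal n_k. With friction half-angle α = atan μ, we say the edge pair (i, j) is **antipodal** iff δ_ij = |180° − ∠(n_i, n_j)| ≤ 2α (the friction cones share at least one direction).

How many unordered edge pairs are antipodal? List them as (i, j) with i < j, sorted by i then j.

count = 2; pairs: (1,4), (2,5)

α = atan 0.25 = 14.04°;  2α = 28.07°
n_0 = (-0.8716, -0.4903)
n_1 = (+0.0374, -0.9993)
n_2 = (+0.9955, -0.0947)
n_3 = (+0.4771, +0.8789)
n_4 = (-0.3131, +0.9497)
n_5 = (-0.8725, +0.4886)
  (0,1): δ = 117.22°  ·
  (0,2): δ = 34.79°  ·
  (0,3): δ = 32.15°  ·
  (0,4): δ = 78.89°  ·
  (0,5): δ = 121.39°  ·
  (1,2): δ = 97.57°  ·
  (1,3): δ = 30.64°  ·
  (1,4): δ = 16.10°  ✓
  (1,5): δ = 58.61°  ·
  (2,3): δ = 113.06°  ·
  (2,4): δ = 66.32°  ·
  (2,5): δ = 23.81°  ✓
  (3,4): δ = 133.26°  ·
  (3,5): δ = 90.75°  ·
  (4,5): δ = 137.49°  ·
antipodal pairs: 2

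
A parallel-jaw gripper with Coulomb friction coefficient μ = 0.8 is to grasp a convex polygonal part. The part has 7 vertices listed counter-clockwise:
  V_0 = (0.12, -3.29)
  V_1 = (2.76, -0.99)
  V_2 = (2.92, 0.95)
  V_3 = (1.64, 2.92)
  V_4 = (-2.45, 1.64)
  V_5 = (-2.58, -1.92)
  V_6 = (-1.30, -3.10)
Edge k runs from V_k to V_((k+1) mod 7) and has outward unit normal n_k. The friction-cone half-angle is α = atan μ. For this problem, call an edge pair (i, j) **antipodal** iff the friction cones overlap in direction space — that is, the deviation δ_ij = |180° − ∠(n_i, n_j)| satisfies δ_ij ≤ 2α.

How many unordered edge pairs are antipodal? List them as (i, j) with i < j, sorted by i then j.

α = atan 0.8 = 38.66°;  2α = 77.32°
n_0 = (+0.6569, -0.7540)
n_1 = (+0.9966, -0.0822)
n_2 = (+0.8385, +0.5448)
n_3 = (-0.2987, +0.9544)
n_4 = (-0.9993, +0.0365)
n_5 = (-0.6778, -0.7352)
n_6 = (-0.1326, -0.9912)
  (0,1): δ = 135.78°  ·
  (0,2): δ = 98.05°  ·
  (0,3): δ = 23.68°  ✓
  (0,4): δ = 46.85°  ✓
  (0,5): δ = 96.27°  ·
  (0,6): δ = 131.32°  ·
  (1,2): δ = 142.27°  ·
  (1,3): δ = 67.91°  ✓
  (1,4): δ = 2.62°  ✓
  (1,5): δ = 52.04°  ✓
  (1,6): δ = 87.09°  ·
  (2,3): δ = 105.64°  ·
  (2,4): δ = 35.10°  ✓
  (2,5): δ = 14.31°  ✓
  (2,6): δ = 49.37°  ✓
  (3,4): δ = 109.47°  ·
  (3,5): δ = 60.05°  ✓
  (3,6): δ = 25.00°  ✓
  (4,5): δ = 130.58°  ·
  (4,6): δ = 95.53°  ·
  (5,6): δ = 144.95°  ·
antipodal pairs: 10

count = 10; pairs: (0,3), (0,4), (1,3), (1,4), (1,5), (2,4), (2,5), (2,6), (3,5), (3,6)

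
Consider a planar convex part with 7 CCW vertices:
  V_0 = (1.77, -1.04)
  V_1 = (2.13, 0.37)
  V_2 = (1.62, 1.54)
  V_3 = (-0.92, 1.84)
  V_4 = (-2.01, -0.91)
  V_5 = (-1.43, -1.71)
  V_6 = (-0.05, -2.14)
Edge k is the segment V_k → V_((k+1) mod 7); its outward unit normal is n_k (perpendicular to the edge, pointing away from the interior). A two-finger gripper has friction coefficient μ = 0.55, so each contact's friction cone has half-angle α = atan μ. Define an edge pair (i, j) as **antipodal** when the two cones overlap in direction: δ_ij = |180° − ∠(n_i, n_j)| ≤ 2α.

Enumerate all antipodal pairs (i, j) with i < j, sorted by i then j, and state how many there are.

α = atan 0.55 = 28.81°;  2α = 57.62°
n_0 = (+0.9689, -0.2474)
n_1 = (+0.9167, +0.3996)
n_2 = (+0.1173, +0.9931)
n_3 = (-0.9296, +0.3685)
n_4 = (-0.8096, -0.5870)
n_5 = (-0.2975, -0.9547)
n_6 = (+0.5173, -0.8558)
  (0,1): δ = 142.13°  ·
  (0,2): δ = 82.41°  ·
  (0,3): δ = 7.30°  ✓
  (0,4): δ = 50.26°  ✓
  (0,5): δ = 87.02°  ·
  (0,6): δ = 135.47°  ·
  (1,2): δ = 120.29°  ·
  (1,3): δ = 45.17°  ✓
  (1,4): δ = 12.39°  ✓
  (1,5): δ = 49.14°  ✓
  (1,6): δ = 97.60°  ·
  (2,3): δ = 104.89°  ·
  (2,4): δ = 47.32°  ✓
  (2,5): δ = 10.57°  ✓
  (2,6): δ = 37.88°  ✓
  (3,4): δ = 122.44°  ·
  (3,5): δ = 85.69°  ·
  (3,6): δ = 37.23°  ✓
  (4,5): δ = 143.25°  ·
  (4,6): δ = 94.79°  ·
  (5,6): δ = 131.54°  ·
antipodal pairs: 9

count = 9; pairs: (0,3), (0,4), (1,3), (1,4), (1,5), (2,4), (2,5), (2,6), (3,6)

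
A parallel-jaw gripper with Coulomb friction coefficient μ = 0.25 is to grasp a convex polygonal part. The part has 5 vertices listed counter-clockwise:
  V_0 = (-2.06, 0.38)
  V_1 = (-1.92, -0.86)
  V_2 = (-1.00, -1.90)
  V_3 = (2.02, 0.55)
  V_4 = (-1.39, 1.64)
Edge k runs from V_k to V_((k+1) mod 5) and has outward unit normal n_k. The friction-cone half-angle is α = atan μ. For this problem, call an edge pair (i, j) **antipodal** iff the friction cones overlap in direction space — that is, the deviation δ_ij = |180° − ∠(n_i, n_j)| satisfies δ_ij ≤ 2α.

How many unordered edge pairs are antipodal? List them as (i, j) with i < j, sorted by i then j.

count = 1; pairs: (2,4)

α = atan 0.25 = 14.04°;  2α = 28.07°
n_0 = (-0.9937, -0.1122)
n_1 = (-0.7490, -0.6626)
n_2 = (+0.6300, -0.7766)
n_3 = (+0.3045, +0.9525)
n_4 = (-0.8829, +0.4695)
  (0,1): δ = 144.95°  ·
  (0,2): δ = 57.39°  ·
  (0,3): δ = 65.83°  ·
  (0,4): δ = 145.56°  ·
  (1,2): δ = 92.45°  ·
  (1,3): δ = 30.78°  ·
  (1,4): δ = 110.50°  ·
  (2,3): δ = 56.78°  ·
  (2,4): δ = 22.95°  ✓
  (3,4): δ = 100.28°  ·
antipodal pairs: 1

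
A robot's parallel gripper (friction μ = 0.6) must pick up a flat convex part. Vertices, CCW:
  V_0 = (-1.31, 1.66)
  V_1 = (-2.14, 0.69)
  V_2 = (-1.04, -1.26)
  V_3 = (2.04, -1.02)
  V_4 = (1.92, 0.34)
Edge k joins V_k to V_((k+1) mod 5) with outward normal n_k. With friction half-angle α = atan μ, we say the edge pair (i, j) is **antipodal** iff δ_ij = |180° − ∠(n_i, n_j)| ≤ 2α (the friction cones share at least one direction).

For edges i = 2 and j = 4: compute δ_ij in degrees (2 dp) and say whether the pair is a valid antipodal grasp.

δ = 26.68°, valid

α = atan 0.6 = 30.96°;  2α = 61.93°
edge 2: e_2 = (+3.08, +0.24);  n_2 = (+0.0777, -0.9970)
edge 4: e_4 = (-3.23, +1.32);  n_4 = (+0.3783, +0.9257)
∠(n_2, n_4) = 153.32°
δ = |180° − 153.32°| = 26.68°
26.68° ≤ 2α = 61.93°  →  valid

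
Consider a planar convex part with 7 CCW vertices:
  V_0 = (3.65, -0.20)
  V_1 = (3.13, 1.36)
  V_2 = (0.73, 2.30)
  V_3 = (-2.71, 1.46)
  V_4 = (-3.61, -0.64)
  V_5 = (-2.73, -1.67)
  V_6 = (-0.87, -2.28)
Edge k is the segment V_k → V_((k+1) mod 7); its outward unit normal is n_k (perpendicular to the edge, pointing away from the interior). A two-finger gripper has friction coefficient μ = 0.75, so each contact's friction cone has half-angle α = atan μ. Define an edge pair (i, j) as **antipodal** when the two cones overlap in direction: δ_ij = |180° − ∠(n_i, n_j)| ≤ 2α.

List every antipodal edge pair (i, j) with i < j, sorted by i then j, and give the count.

α = atan 0.75 = 36.87°;  2α = 73.74°
n_0 = (+0.9487, +0.3162)
n_1 = (+0.3647, +0.9311)
n_2 = (-0.2372, +0.9715)
n_3 = (-0.9191, +0.3939)
n_4 = (-0.7603, -0.6496)
n_5 = (-0.3116, -0.9502)
n_6 = (+0.4180, -0.9084)
  (0,1): δ = 129.82°  ·
  (0,2): δ = 94.71°  ·
  (0,3): δ = 41.63°  ✓
  (0,4): δ = 22.07°  ✓
  (0,5): δ = 53.41°  ✓
  (0,6): δ = 96.28°  ·
  (1,2): δ = 144.89°  ·
  (1,3): δ = 91.81°  ·
  (1,4): δ = 28.10°  ✓
  (1,5): δ = 3.23°  ✓
  (1,6): δ = 46.10°  ✓
  (2,3): δ = 126.92°  ·
  (2,4): δ = 63.21°  ✓
  (2,5): δ = 31.88°  ✓
  (2,6): δ = 10.99°  ✓
  (3,4): δ = 116.29°  ·
  (3,5): δ = 84.96°  ·
  (3,6): δ = 42.09°  ✓
  (4,5): δ = 148.67°  ·
  (4,6): δ = 105.80°  ·
  (5,6): δ = 137.13°  ·
antipodal pairs: 10

count = 10; pairs: (0,3), (0,4), (0,5), (1,4), (1,5), (1,6), (2,4), (2,5), (2,6), (3,6)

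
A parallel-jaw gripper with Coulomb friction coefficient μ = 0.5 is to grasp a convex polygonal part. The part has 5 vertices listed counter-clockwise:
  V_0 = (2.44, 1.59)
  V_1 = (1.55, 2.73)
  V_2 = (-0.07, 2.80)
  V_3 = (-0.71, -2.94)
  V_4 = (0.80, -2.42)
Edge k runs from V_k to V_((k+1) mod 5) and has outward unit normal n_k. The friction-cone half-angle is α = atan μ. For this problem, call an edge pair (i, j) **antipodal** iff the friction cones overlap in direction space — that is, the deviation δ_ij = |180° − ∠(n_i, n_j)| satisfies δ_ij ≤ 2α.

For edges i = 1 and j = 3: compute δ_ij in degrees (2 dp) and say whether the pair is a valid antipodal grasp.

δ = 21.48°, valid

α = atan 0.5 = 26.57°;  2α = 53.13°
edge 1: e_1 = (-1.62, +0.07);  n_1 = (+0.0432, +0.9991)
edge 3: e_3 = (+1.51, +0.52);  n_3 = (+0.3256, -0.9455)
∠(n_1, n_3) = 158.52°
δ = |180° − 158.52°| = 21.48°
21.48° ≤ 2α = 53.13°  →  valid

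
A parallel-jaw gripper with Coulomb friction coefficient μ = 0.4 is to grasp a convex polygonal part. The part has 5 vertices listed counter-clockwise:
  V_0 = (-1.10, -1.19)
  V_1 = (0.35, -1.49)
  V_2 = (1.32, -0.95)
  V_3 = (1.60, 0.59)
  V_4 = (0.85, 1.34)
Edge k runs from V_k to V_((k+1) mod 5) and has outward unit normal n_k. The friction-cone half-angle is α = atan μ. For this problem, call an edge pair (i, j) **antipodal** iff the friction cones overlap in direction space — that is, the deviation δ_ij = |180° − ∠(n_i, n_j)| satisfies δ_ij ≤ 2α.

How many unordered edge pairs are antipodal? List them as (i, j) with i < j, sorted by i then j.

α = atan 0.4 = 21.80°;  2α = 43.60°
n_0 = (-0.2026, -0.9793)
n_1 = (+0.4864, -0.8737)
n_2 = (+0.9839, -0.1789)
n_3 = (+0.7071, +0.7071)
n_4 = (-0.7920, +0.6105)
  (0,1): δ = 139.21°  ·
  (0,2): δ = 88.62°  ·
  (0,3): δ = 33.31°  ✓
  (0,4): δ = 64.07°  ·
  (1,2): δ = 129.41°  ·
  (1,3): δ = 74.10°  ·
  (1,4): δ = 23.27°  ✓
  (2,3): δ = 124.70°  ·
  (2,4): δ = 27.32°  ✓
  (3,4): δ = 82.62°  ·
antipodal pairs: 3

count = 3; pairs: (0,3), (1,4), (2,4)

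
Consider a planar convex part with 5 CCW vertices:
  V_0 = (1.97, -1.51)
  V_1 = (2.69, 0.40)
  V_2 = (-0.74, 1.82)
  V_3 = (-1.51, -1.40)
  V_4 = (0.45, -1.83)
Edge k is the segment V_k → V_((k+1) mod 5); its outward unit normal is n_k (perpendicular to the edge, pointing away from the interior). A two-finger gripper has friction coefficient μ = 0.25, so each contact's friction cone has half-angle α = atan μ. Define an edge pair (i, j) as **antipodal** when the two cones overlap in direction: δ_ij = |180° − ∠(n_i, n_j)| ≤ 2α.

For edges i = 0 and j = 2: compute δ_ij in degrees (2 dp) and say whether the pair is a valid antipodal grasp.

δ = 7.21°, valid

α = atan 0.25 = 14.04°;  2α = 28.07°
edge 0: e_0 = (+0.72, +1.91);  n_0 = (+0.9357, -0.3527)
edge 2: e_2 = (-0.77, -3.22);  n_2 = (-0.9726, +0.2326)
∠(n_0, n_2) = 172.79°
δ = |180° − 172.79°| = 7.21°
7.21° ≤ 2α = 28.07°  →  valid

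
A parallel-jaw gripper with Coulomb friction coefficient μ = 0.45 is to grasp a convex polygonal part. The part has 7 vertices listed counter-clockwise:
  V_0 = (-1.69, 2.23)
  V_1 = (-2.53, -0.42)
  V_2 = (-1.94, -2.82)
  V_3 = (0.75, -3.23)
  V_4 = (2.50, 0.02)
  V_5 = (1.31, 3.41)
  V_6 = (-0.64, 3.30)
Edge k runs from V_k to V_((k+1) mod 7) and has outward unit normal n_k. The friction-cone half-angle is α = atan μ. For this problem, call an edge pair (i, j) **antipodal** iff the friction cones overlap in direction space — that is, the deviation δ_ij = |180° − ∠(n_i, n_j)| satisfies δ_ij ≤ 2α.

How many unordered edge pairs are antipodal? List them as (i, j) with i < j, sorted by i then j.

α = atan 0.45 = 24.23°;  2α = 48.46°
n_0 = (-0.9533, +0.3022)
n_1 = (-0.9711, -0.2387)
n_2 = (-0.1507, -0.9886)
n_3 = (+0.8805, -0.4741)
n_4 = (+0.9436, +0.3312)
n_5 = (-0.0563, +0.9984)
n_6 = (-0.7137, +0.7004)
  (0,1): δ = 148.60°  ·
  (0,2): δ = 81.08°  ·
  (0,3): δ = 10.71°  ✓
  (0,4): δ = 36.93°  ✓
  (0,5): δ = 110.82°  ·
  (0,6): δ = 153.13°  ·
  (1,2): δ = 112.48°  ·
  (1,3): δ = 42.11°  ✓
  (1,4): δ = 5.53°  ✓
  (1,5): δ = 79.42°  ·
  (1,6): δ = 121.73°  ·
  (2,3): δ = 109.63°  ·
  (2,4): δ = 61.99°  ·
  (2,5): δ = 11.89°  ✓
  (2,6): δ = 54.21°  ·
  (3,4): δ = 132.36°  ·
  (3,5): δ = 58.47°  ·
  (3,6): δ = 16.16°  ✓
  (4,5): δ = 106.11°  ·
  (4,6): δ = 63.80°  ·
  (5,6): δ = 137.69°  ·
antipodal pairs: 6

count = 6; pairs: (0,3), (0,4), (1,3), (1,4), (2,5), (3,6)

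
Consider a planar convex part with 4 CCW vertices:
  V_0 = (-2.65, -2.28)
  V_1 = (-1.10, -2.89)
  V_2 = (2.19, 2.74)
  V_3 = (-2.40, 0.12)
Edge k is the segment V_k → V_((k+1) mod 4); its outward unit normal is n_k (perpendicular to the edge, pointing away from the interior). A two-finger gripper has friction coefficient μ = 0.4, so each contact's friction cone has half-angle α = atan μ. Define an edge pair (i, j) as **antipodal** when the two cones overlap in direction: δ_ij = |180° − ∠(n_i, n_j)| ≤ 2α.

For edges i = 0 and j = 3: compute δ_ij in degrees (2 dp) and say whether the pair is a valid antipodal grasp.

α = atan 0.4 = 21.80°;  2α = 43.60°
edge 0: e_0 = (+1.55, -0.61);  n_0 = (-0.3662, -0.9305)
edge 3: e_3 = (-0.25, -2.40);  n_3 = (-0.9946, +0.1036)
∠(n_0, n_3) = 74.46°
δ = |180° − 74.46°| = 105.54°
105.54° > 2α = 43.60°  →  invalid

δ = 105.54°, invalid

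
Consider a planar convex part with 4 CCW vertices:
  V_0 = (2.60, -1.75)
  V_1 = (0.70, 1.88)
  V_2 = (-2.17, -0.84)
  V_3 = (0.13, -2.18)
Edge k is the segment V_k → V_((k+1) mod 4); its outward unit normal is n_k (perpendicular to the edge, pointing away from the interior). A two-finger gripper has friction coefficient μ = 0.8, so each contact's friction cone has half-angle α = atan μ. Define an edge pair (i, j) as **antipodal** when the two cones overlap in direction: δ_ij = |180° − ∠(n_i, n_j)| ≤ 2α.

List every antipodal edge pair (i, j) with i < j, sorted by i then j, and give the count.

count = 5; pairs: (0,1), (0,2), (0,3), (1,2), (1,3)

α = atan 0.8 = 38.66°;  2α = 77.32°
n_0 = (+0.8860, +0.4637)
n_1 = (-0.6879, +0.7258)
n_2 = (-0.5034, -0.8641)
n_3 = (+0.1715, -0.9852)
  (0,1): δ = 74.17°  ✓
  (0,2): δ = 32.15°  ✓
  (0,3): δ = 72.25°  ✓
  (1,2): δ = 73.69°  ✓
  (1,3): δ = 33.59°  ✓
  (2,3): δ = 139.90°  ·
antipodal pairs: 5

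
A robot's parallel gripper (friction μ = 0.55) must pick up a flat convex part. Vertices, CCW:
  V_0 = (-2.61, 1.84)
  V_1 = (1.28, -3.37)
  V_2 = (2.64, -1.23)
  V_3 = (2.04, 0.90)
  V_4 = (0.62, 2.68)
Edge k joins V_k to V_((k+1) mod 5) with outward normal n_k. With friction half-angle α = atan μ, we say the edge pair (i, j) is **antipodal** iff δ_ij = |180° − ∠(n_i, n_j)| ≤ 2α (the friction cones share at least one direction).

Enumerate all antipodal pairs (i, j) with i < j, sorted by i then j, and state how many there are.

α = atan 0.55 = 28.81°;  2α = 57.62°
n_0 = (-0.8013, -0.5983)
n_1 = (+0.8440, -0.5364)
n_2 = (+0.9625, +0.2711)
n_3 = (+0.7817, +0.6236)
n_4 = (-0.2517, +0.9678)
  (0,1): δ = 69.18°  ·
  (0,2): δ = 21.01°  ✓
  (0,3): δ = 1.83°  ✓
  (0,4): δ = 67.83°  ·
  (1,2): δ = 131.83°  ·
  (1,3): δ = 108.98°  ·
  (1,4): δ = 42.99°  ✓
  (2,3): δ = 157.15°  ·
  (2,4): δ = 91.15°  ·
  (3,4): δ = 114.00°  ·
antipodal pairs: 3

count = 3; pairs: (0,2), (0,3), (1,4)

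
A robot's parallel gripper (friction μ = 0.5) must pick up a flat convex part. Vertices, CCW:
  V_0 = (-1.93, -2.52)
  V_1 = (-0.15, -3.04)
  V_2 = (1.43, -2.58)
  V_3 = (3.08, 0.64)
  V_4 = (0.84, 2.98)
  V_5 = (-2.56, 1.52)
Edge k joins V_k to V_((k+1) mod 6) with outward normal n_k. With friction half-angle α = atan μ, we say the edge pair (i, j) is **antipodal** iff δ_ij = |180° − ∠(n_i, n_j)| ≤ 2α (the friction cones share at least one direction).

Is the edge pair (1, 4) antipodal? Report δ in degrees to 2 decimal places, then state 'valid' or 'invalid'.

δ = 7.01°, valid

α = atan 0.5 = 26.57°;  2α = 53.13°
edge 1: e_1 = (+1.58, +0.46);  n_1 = (+0.2795, -0.9601)
edge 4: e_4 = (-3.40, -1.46);  n_4 = (-0.3946, +0.9189)
∠(n_1, n_4) = 172.99°
δ = |180° − 172.99°| = 7.01°
7.01° ≤ 2α = 53.13°  →  valid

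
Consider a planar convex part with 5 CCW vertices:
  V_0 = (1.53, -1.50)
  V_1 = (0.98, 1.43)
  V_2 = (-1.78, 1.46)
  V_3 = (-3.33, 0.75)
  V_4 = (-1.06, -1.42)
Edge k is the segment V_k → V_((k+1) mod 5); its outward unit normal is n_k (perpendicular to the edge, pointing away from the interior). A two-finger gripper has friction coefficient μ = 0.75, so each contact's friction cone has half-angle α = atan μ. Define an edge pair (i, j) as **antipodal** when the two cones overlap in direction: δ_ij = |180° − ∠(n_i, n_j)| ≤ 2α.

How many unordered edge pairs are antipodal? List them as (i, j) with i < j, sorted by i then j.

count = 5; pairs: (0,3), (1,3), (1,4), (2,3), (2,4)

α = atan 0.75 = 36.87°;  2α = 73.74°
n_0 = (+0.9828, +0.1845)
n_1 = (+0.0109, +0.9999)
n_2 = (-0.4165, +0.9092)
n_3 = (-0.6910, -0.7228)
n_4 = (-0.0309, -0.9995)
  (0,1): δ = 101.25°  ·
  (0,2): δ = 76.02°  ·
  (0,3): δ = 35.66°  ✓
  (0,4): δ = 77.60°  ·
  (1,2): δ = 154.77°  ·
  (1,3): δ = 43.09°  ✓
  (1,4): δ = 1.15°  ✓
  (2,3): δ = 68.32°  ✓
  (2,4): δ = 26.38°  ✓
  (3,4): δ = 138.06°  ·
antipodal pairs: 5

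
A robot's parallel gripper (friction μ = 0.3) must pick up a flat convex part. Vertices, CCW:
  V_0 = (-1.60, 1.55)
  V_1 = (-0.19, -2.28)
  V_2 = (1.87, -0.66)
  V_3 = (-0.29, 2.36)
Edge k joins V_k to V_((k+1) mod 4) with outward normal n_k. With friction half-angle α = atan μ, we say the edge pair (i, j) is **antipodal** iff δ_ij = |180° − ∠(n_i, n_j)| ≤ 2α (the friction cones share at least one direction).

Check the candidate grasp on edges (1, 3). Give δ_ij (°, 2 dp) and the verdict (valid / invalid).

δ = 6.45°, valid

α = atan 0.3 = 16.70°;  2α = 33.40°
edge 1: e_1 = (+2.06, +1.62);  n_1 = (+0.6182, -0.7861)
edge 3: e_3 = (-1.31, -0.81);  n_3 = (-0.5259, +0.8505)
∠(n_1, n_3) = 173.55°
δ = |180° − 173.55°| = 6.45°
6.45° ≤ 2α = 33.40°  →  valid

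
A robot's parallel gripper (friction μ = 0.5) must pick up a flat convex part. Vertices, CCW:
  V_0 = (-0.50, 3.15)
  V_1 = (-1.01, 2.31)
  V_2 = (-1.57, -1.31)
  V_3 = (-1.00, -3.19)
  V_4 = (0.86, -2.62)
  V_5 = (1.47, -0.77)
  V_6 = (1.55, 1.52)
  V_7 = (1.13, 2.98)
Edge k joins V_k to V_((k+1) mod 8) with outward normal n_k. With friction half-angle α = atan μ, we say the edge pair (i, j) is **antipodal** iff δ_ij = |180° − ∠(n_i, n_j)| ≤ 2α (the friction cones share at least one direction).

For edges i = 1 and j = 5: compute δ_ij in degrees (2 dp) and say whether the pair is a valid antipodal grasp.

α = atan 0.5 = 26.57°;  2α = 53.13°
edge 1: e_1 = (-0.56, -3.62);  n_1 = (-0.9882, +0.1529)
edge 5: e_5 = (+0.08, +2.29);  n_5 = (+0.9994, -0.0349)
∠(n_1, n_5) = 173.21°
δ = |180° − 173.21°| = 6.79°
6.79° ≤ 2α = 53.13°  →  valid

δ = 6.79°, valid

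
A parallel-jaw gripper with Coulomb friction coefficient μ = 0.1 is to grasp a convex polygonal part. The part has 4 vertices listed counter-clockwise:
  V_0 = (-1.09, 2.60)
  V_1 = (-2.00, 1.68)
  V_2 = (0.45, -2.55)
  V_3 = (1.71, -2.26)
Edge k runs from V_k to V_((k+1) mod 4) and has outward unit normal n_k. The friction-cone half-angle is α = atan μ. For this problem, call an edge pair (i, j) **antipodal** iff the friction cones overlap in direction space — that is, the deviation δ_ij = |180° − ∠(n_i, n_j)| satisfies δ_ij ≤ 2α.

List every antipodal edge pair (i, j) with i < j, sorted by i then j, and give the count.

count = 1; pairs: (1,3)

α = atan 0.1 = 5.71°;  2α = 11.42°
n_0 = (-0.7110, +0.7032)
n_1 = (-0.8653, -0.5012)
n_2 = (+0.2243, -0.9745)
n_3 = (+0.8665, +0.4992)
  (0,1): δ = 105.23°  ·
  (0,2): δ = 32.35°  ·
  (0,3): δ = 74.63°  ·
  (1,2): δ = 107.12°  ·
  (1,3): δ = 0.13°  ✓
  (2,3): δ = 73.01°  ·
antipodal pairs: 1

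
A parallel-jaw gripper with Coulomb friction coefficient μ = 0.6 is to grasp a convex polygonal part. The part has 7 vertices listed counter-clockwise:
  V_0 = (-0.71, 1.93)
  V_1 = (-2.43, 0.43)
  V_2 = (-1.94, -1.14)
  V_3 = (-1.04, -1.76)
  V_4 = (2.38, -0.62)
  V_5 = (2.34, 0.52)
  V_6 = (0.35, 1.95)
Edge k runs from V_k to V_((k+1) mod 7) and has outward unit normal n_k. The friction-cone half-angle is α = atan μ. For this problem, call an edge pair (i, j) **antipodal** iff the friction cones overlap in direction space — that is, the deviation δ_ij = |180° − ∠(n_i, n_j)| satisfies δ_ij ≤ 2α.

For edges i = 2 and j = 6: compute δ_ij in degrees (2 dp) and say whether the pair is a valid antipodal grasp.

α = atan 0.6 = 30.96°;  2α = 61.93°
edge 2: e_2 = (+0.90, -0.62);  n_2 = (-0.5673, -0.8235)
edge 6: e_6 = (-1.06, -0.02);  n_6 = (-0.0189, +0.9998)
∠(n_2, n_6) = 144.36°
δ = |180° − 144.36°| = 35.64°
35.64° ≤ 2α = 61.93°  →  valid

δ = 35.64°, valid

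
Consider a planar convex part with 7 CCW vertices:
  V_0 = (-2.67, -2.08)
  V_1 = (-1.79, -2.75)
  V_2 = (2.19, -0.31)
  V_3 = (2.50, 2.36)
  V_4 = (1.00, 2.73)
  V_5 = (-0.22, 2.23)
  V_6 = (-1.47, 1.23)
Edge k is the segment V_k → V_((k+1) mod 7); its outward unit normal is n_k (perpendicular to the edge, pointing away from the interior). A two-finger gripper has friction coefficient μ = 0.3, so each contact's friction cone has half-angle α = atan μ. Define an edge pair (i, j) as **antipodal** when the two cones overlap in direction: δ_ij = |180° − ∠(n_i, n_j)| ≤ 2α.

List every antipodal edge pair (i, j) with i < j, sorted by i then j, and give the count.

α = atan 0.3 = 16.70°;  2α = 33.40°
n_0 = (-0.6058, -0.7956)
n_1 = (+0.5227, -0.8525)
n_2 = (+0.9933, -0.1153)
n_3 = (+0.2395, +0.9709)
n_4 = (-0.3792, +0.9253)
n_5 = (-0.6247, +0.7809)
n_6 = (-0.9401, +0.3408)
  (0,1): δ = 111.20°  ·
  (0,2): δ = 59.34°  ·
  (0,3): δ = 23.43°  ✓
  (0,4): δ = 59.57°  ·
  (0,5): δ = 75.94°  ·
  (0,6): δ = 107.36°  ·
  (1,2): δ = 128.13°  ·
  (1,3): δ = 45.37°  ·
  (1,4): δ = 9.23°  ✓
  (1,5): δ = 7.15°  ✓
  (1,6): δ = 38.56°  ·
  (2,3): δ = 97.23°  ·
  (2,4): δ = 61.09°  ·
  (2,5): δ = 44.72°  ·
  (2,6): δ = 13.30°  ✓
  (3,4): δ = 143.86°  ·
  (3,5): δ = 127.48°  ·
  (3,6): δ = 96.07°  ·
  (4,5): δ = 163.63°  ·
  (4,6): δ = 132.21°  ·
  (5,6): δ = 148.59°  ·
antipodal pairs: 4

count = 4; pairs: (0,3), (1,4), (1,5), (2,6)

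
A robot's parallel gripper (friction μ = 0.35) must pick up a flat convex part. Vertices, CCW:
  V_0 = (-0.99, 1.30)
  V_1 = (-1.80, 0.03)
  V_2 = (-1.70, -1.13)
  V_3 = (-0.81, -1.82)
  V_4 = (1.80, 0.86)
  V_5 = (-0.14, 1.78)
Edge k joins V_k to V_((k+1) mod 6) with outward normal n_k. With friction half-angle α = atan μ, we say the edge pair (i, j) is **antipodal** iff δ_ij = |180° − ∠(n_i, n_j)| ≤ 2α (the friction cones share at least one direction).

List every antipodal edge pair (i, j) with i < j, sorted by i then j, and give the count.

count = 3; pairs: (0,3), (2,4), (3,5)

α = atan 0.35 = 19.29°;  2α = 38.58°
n_0 = (-0.8431, +0.5377)
n_1 = (-0.9963, -0.0859)
n_2 = (-0.6127, -0.7903)
n_3 = (+0.7164, -0.6977)
n_4 = (+0.4285, +0.9035)
n_5 = (-0.4917, +0.8708)
  (0,1): δ = 142.54°  ·
  (0,2): δ = 95.26°  ·
  (0,3): δ = 11.71°  ✓
  (0,4): δ = 97.16°  ·
  (0,5): δ = 151.98°  ·
  (1,2): δ = 132.71°  ·
  (1,3): δ = 49.17°  ·
  (1,4): δ = 59.70°  ·
  (1,5): δ = 114.53°  ·
  (2,3): δ = 96.46°  ·
  (2,4): δ = 12.41°  ✓
  (2,5): δ = 67.24°  ·
  (3,4): δ = 71.13°  ·
  (3,5): δ = 16.30°  ✓
  (4,5): δ = 125.17°  ·
antipodal pairs: 3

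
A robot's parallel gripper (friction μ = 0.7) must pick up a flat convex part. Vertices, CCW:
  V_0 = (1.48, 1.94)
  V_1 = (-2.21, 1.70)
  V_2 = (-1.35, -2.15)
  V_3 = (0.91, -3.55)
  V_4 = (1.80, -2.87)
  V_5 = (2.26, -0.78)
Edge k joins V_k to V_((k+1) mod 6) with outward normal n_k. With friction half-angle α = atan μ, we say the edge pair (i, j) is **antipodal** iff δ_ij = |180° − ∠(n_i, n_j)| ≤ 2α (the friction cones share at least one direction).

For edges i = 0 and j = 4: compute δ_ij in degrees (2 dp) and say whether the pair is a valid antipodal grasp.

α = atan 0.7 = 34.99°;  2α = 69.98°
edge 0: e_0 = (-3.69, -0.24);  n_0 = (-0.0649, +0.9979)
edge 4: e_4 = (+0.46, +2.09);  n_4 = (+0.9766, -0.2150)
∠(n_0, n_4) = 106.13°
δ = |180° − 106.13°| = 73.87°
73.87° > 2α = 69.98°  →  invalid

δ = 73.87°, invalid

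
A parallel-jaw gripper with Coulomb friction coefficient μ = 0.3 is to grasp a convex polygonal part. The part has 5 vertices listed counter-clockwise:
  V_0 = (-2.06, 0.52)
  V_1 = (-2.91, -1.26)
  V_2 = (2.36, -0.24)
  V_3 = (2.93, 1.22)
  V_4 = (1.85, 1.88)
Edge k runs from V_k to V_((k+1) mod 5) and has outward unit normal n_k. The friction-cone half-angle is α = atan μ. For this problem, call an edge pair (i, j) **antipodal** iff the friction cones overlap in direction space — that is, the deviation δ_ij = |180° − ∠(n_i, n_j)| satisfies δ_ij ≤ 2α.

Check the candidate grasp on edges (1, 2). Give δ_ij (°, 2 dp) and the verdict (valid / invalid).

α = atan 0.3 = 16.70°;  2α = 33.40°
edge 1: e_1 = (+5.27, +1.02);  n_1 = (+0.1900, -0.9818)
edge 2: e_2 = (+0.57, +1.46);  n_2 = (+0.9315, -0.3637)
∠(n_1, n_2) = 57.72°
δ = |180° − 57.72°| = 122.28°
122.28° > 2α = 33.40°  →  invalid

δ = 122.28°, invalid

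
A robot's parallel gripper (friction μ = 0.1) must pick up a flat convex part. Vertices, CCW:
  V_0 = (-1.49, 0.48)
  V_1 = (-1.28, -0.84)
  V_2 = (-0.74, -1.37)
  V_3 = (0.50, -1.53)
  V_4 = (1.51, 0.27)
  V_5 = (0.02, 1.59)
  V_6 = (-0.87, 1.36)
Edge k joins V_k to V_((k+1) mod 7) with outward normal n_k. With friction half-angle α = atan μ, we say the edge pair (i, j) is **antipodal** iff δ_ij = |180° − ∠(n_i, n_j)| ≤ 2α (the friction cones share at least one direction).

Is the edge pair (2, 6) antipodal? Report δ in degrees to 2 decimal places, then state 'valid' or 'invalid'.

δ = 62.19°, invalid

α = atan 0.1 = 5.71°;  2α = 11.42°
edge 2: e_2 = (+1.24, -0.16);  n_2 = (-0.1280, -0.9918)
edge 6: e_6 = (-0.62, -0.88);  n_6 = (-0.8175, +0.5760)
∠(n_2, n_6) = 117.81°
δ = |180° − 117.81°| = 62.19°
62.19° > 2α = 11.42°  →  invalid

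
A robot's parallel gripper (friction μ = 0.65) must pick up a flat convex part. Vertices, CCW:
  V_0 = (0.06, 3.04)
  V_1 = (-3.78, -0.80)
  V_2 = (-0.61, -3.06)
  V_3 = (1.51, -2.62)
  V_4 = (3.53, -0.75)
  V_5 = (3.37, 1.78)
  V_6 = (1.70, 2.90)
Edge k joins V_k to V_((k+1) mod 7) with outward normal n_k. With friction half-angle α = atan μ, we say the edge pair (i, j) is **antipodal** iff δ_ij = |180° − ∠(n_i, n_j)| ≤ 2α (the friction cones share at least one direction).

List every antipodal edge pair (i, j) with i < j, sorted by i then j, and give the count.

α = atan 0.65 = 33.02°;  2α = 66.05°
n_0 = (-0.7071, +0.7071)
n_1 = (-0.5805, -0.8143)
n_2 = (+0.2032, -0.9791)
n_3 = (+0.6793, -0.7338)
n_4 = (+0.9980, +0.0631)
n_5 = (+0.5570, +0.8305)
n_6 = (+0.0851, +0.9964)
  (0,1): δ = 80.49°  ·
  (0,2): δ = 33.27°  ✓
  (0,3): δ = 2.21°  ✓
  (0,4): δ = 48.62°  ✓
  (0,5): δ = 101.15°  ·
  (0,6): δ = 130.12°  ·
  (1,2): δ = 132.79°  ·
  (1,3): δ = 101.72°  ·
  (1,4): δ = 50.90°  ✓
  (1,5): δ = 1.64°  ✓
  (1,6): δ = 30.61°  ✓
  (2,3): δ = 148.93°  ·
  (2,4): δ = 98.11°  ·
  (2,5): δ = 45.57°  ✓
  (2,6): δ = 16.60°  ✓
  (3,4): δ = 129.17°  ·
  (3,5): δ = 76.64°  ·
  (3,6): δ = 47.67°  ✓
  (4,5): δ = 127.47°  ·
  (4,6): δ = 98.50°  ·
  (5,6): δ = 151.03°  ·
antipodal pairs: 9

count = 9; pairs: (0,2), (0,3), (0,4), (1,4), (1,5), (1,6), (2,5), (2,6), (3,6)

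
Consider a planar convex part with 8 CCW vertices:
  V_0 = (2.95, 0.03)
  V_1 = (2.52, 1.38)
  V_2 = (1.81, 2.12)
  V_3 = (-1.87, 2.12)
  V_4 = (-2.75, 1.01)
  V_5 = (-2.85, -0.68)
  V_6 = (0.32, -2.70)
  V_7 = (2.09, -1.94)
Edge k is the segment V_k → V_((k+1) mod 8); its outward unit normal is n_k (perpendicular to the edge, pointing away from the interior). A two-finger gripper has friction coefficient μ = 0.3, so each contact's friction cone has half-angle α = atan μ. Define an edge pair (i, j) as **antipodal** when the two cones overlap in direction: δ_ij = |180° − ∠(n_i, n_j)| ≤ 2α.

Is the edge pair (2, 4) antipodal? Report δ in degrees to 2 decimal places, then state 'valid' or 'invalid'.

α = atan 0.3 = 16.70°;  2α = 33.40°
edge 2: e_2 = (-3.68, +0.00);  n_2 = (+0.0000, +1.0000)
edge 4: e_4 = (-0.10, -1.69);  n_4 = (-0.9983, +0.0591)
∠(n_2, n_4) = 86.61°
δ = |180° − 86.61°| = 93.39°
93.39° > 2α = 33.40°  →  invalid

δ = 93.39°, invalid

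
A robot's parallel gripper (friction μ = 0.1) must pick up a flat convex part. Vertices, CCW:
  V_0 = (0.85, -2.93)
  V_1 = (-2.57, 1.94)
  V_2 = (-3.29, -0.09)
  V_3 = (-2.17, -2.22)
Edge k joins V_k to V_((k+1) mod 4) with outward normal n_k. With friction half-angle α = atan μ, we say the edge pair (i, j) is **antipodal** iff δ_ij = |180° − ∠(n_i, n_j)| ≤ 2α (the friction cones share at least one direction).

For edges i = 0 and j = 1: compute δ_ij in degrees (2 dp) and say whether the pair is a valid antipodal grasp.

δ = 54.61°, invalid

α = atan 0.1 = 5.71°;  2α = 11.42°
edge 0: e_0 = (-3.42, +4.87);  n_0 = (+0.8184, +0.5747)
edge 1: e_1 = (-0.72, -2.03);  n_1 = (-0.9425, +0.3343)
∠(n_0, n_1) = 125.39°
δ = |180° − 125.39°| = 54.61°
54.61° > 2α = 11.42°  →  invalid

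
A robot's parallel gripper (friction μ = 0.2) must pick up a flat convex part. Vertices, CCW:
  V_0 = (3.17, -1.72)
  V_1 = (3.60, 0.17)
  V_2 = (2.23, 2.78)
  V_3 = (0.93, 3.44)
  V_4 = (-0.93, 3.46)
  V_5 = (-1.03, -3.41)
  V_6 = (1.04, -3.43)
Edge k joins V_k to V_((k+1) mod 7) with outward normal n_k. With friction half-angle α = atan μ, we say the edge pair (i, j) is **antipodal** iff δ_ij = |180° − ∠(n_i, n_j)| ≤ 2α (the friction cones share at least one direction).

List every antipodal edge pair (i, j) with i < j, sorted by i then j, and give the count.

count = 2; pairs: (0,4), (3,5)

α = atan 0.2 = 11.31°;  2α = 22.62°
n_0 = (+0.9751, -0.2218)
n_1 = (+0.8854, +0.4648)
n_2 = (+0.4527, +0.8917)
n_3 = (+0.0108, +0.9999)
n_4 = (-0.9999, +0.0146)
n_5 = (-0.0097, -1.0000)
n_6 = (+0.6260, -0.7798)
  (0,1): δ = 139.49°  ·
  (0,2): δ = 104.10°  ·
  (0,3): δ = 77.80°  ·
  (0,4): δ = 11.98°  ✓
  (0,5): δ = 102.26°  ·
  (0,6): δ = 141.58°  ·
  (1,2): δ = 144.61°  ·
  (1,3): δ = 118.31°  ·
  (1,4): δ = 28.53°  ·
  (1,5): δ = 61.75°  ·
  (1,6): δ = 101.06°  ·
  (2,3): δ = 153.70°  ·
  (2,4): δ = 63.92°  ·
  (2,5): δ = 26.36°  ·
  (2,6): δ = 65.67°  ·
  (3,4): δ = 90.22°  ·
  (3,5): δ = 0.06°  ✓
  (3,6): δ = 39.37°  ·
  (4,5): δ = 89.72°  ·
  (4,6): δ = 50.41°  ·
  (5,6): δ = 140.69°  ·
antipodal pairs: 2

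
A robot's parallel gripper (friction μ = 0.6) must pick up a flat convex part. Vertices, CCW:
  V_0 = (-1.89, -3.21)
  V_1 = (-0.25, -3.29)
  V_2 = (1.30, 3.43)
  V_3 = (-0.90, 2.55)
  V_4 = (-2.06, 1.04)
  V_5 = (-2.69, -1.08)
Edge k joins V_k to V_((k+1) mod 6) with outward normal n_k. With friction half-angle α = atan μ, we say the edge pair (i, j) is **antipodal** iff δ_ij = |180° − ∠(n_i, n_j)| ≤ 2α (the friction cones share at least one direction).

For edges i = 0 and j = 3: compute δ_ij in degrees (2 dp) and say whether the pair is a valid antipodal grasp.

α = atan 0.6 = 30.96°;  2α = 61.93°
edge 0: e_0 = (+1.64, -0.08);  n_0 = (-0.0487, -0.9988)
edge 3: e_3 = (-1.16, -1.51);  n_3 = (-0.7930, +0.6092)
∠(n_0, n_3) = 124.74°
δ = |180° − 124.74°| = 55.26°
55.26° ≤ 2α = 61.93°  →  valid

δ = 55.26°, valid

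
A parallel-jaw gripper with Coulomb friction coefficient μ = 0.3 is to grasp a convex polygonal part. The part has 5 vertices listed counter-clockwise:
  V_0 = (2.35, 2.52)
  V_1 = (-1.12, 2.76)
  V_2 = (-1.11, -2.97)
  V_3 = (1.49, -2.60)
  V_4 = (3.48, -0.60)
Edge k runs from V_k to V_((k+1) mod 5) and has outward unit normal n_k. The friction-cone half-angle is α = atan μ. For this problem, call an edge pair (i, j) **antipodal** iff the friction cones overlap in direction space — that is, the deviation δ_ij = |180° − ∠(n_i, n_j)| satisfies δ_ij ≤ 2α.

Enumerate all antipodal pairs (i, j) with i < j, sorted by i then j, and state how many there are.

count = 2; pairs: (0,2), (1,4)

α = atan 0.3 = 16.70°;  2α = 33.40°
n_0 = (+0.0690, +0.9976)
n_1 = (-1.0000, -0.0017)
n_2 = (+0.1409, -0.9900)
n_3 = (+0.7089, -0.7053)
n_4 = (+0.9402, +0.3405)
  (0,1): δ = 85.94°  ·
  (0,2): δ = 12.06°  ✓
  (0,3): δ = 49.10°  ·
  (0,4): δ = 113.87°  ·
  (1,2): δ = 82.00°  ·
  (1,3): δ = 44.96°  ·
  (1,4): δ = 19.81°  ✓
  (2,3): δ = 142.96°  ·
  (2,4): δ = 78.19°  ·
  (3,4): δ = 115.23°  ·
antipodal pairs: 2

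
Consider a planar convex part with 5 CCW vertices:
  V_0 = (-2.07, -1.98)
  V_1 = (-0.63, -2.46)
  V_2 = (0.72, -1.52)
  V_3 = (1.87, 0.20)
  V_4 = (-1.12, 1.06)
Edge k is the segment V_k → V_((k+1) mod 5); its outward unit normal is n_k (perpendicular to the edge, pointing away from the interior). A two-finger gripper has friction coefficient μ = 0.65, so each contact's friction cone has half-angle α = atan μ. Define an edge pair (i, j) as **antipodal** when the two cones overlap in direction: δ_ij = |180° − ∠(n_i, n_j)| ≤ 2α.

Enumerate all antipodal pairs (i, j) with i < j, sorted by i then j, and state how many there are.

α = atan 0.65 = 33.02°;  2α = 66.05°
n_0 = (-0.3162, -0.9487)
n_1 = (+0.5714, -0.8207)
n_2 = (+0.8313, -0.5558)
n_3 = (+0.2764, +0.9610)
n_4 = (-0.9545, +0.2983)
  (0,1): δ = 126.72°  ·
  (0,2): δ = 105.33°  ·
  (0,3): δ = 2.39°  ✓
  (0,4): δ = 91.08°  ·
  (1,2): δ = 158.62°  ·
  (1,3): δ = 50.90°  ✓
  (1,4): δ = 37.80°  ✓
  (2,3): δ = 72.28°  ·
  (2,4): δ = 16.41°  ✓
  (3,4): δ = 91.31°  ·
antipodal pairs: 4

count = 4; pairs: (0,3), (1,3), (1,4), (2,4)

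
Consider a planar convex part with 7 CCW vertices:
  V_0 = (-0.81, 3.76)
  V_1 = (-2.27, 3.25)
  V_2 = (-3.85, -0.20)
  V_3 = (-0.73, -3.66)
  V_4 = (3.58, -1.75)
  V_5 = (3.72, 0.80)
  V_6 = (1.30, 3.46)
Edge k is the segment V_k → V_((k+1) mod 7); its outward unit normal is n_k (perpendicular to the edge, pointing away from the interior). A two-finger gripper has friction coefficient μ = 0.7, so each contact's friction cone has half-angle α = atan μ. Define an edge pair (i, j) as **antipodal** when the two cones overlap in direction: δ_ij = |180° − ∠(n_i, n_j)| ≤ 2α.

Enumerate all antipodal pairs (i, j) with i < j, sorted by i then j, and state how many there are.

count = 10; pairs: (0,2), (0,3), (0,4), (1,3), (1,4), (1,5), (2,4), (2,5), (2,6), (3,6)

α = atan 0.7 = 34.99°;  2α = 69.98°
n_0 = (-0.3298, +0.9441)
n_1 = (-0.9092, +0.4164)
n_2 = (-0.7427, -0.6697)
n_3 = (+0.4052, -0.9142)
n_4 = (+0.9985, -0.0548)
n_5 = (+0.7397, +0.6729)
n_6 = (+0.1408, +0.9900)
  (0,1): δ = 133.86°  ·
  (0,2): δ = 67.21°  ✓
  (0,3): δ = 4.65°  ✓
  (0,4): δ = 67.60°  ✓
  (0,5): δ = 113.04°  ·
  (0,6): δ = 152.65°  ·
  (1,2): δ = 113.35°  ·
  (1,3): δ = 41.49°  ✓
  (1,4): δ = 21.46°  ✓
  (1,5): δ = 66.90°  ✓
  (1,6): δ = 106.51°  ·
  (2,3): δ = 108.14°  ·
  (2,4): δ = 45.18°  ✓
  (2,5): δ = 0.25°  ✓
  (2,6): δ = 39.87°  ✓
  (3,4): δ = 117.04°  ·
  (3,5): δ = 71.61°  ·
  (3,6): δ = 31.99°  ✓
  (4,5): δ = 134.56°  ·
  (4,6): δ = 94.95°  ·
  (5,6): δ = 140.39°  ·
antipodal pairs: 10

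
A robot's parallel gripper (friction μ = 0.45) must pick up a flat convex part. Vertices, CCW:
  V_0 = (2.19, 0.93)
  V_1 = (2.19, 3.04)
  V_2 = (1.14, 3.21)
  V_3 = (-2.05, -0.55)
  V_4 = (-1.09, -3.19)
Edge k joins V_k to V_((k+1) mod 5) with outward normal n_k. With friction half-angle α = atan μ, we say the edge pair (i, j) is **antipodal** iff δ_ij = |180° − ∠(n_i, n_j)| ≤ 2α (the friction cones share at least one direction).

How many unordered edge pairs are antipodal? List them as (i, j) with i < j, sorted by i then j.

α = atan 0.45 = 24.23°;  2α = 48.46°
n_0 = (+1.0000, -0.0000)
n_1 = (+0.1598, +0.9871)
n_2 = (-0.7625, +0.6469)
n_3 = (-0.9398, -0.3417)
n_4 = (+0.7823, -0.6228)
  (0,1): δ = 99.20°  ·
  (0,2): δ = 40.31°  ✓
  (0,3): δ = 19.98°  ✓
  (0,4): δ = 141.48°  ·
  (1,2): δ = 121.11°  ·
  (1,3): δ = 60.82°  ·
  (1,4): δ = 60.67°  ·
  (2,3): δ = 119.71°  ·
  (2,4): δ = 1.79°  ✓
  (3,4): δ = 58.51°  ·
antipodal pairs: 3

count = 3; pairs: (0,2), (0,3), (2,4)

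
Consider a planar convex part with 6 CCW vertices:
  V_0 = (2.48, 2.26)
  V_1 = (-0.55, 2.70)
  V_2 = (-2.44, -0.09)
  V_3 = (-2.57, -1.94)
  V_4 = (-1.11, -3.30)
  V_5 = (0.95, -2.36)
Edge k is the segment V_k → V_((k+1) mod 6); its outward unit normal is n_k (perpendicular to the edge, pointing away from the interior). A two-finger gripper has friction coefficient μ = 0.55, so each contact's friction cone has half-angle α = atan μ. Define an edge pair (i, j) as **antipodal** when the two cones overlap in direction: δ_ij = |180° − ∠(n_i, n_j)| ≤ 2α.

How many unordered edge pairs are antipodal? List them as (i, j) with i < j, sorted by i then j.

count = 5; pairs: (0,3), (0,4), (1,4), (1,5), (2,5)

α = atan 0.55 = 28.81°;  2α = 57.62°
n_0 = (+0.1437, +0.9896)
n_1 = (-0.8279, +0.5608)
n_2 = (-0.9975, +0.0701)
n_3 = (-0.6816, -0.7317)
n_4 = (+0.4151, -0.9098)
n_5 = (+0.9493, -0.3144)
  (0,1): δ = 115.85°  ·
  (0,2): δ = 85.76°  ·
  (0,3): δ = 34.71°  ✓
  (0,4): δ = 32.79°  ✓
  (0,5): δ = 79.94°  ·
  (1,2): δ = 149.91°  ·
  (1,3): δ = 98.85°  ·
  (1,4): δ = 31.36°  ✓
  (1,5): δ = 15.79°  ✓
  (2,3): δ = 128.95°  ·
  (2,4): δ = 61.45°  ·
  (2,5): δ = 14.30°  ✓
  (3,4): δ = 112.50°  ·
  (3,5): δ = 65.35°  ·
  (4,5): δ = 132.85°  ·
antipodal pairs: 5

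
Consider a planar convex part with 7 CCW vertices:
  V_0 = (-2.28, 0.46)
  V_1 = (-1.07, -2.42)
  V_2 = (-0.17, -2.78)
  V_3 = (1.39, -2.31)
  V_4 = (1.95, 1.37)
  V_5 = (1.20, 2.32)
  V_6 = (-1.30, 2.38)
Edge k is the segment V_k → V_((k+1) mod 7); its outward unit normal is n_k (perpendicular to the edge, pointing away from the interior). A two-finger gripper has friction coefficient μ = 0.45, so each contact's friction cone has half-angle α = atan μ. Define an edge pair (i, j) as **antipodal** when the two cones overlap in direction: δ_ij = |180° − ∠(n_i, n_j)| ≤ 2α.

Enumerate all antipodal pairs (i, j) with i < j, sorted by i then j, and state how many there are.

α = atan 0.45 = 24.23°;  2α = 48.46°
n_0 = (-0.9219, -0.3873)
n_1 = (-0.3714, -0.9285)
n_2 = (+0.2885, -0.9575)
n_3 = (+0.9886, -0.1504)
n_4 = (+0.7849, +0.6196)
n_5 = (+0.0240, +0.9997)
n_6 = (-0.8907, +0.4546)
  (0,1): δ = 134.59°  ·
  (0,2): δ = 96.02°  ·
  (0,3): δ = 31.44°  ✓
  (0,4): δ = 15.50°  ✓
  (0,5): δ = 65.84°  ·
  (0,6): δ = 130.17°  ·
  (1,2): δ = 141.43°  ·
  (1,3): δ = 76.85°  ·
  (1,4): δ = 29.91°  ✓
  (1,5): δ = 20.43°  ✓
  (1,6): δ = 84.76°  ·
  (2,3): δ = 115.42°  ·
  (2,4): δ = 68.48°  ·
  (2,5): δ = 18.14°  ✓
  (2,6): δ = 46.19°  ✓
  (3,4): δ = 133.06°  ·
  (3,5): δ = 82.72°  ·
  (3,6): δ = 18.39°  ✓
  (4,5): δ = 129.66°  ·
  (4,6): δ = 65.33°  ·
  (5,6): δ = 115.67°  ·
antipodal pairs: 7

count = 7; pairs: (0,3), (0,4), (1,4), (1,5), (2,5), (2,6), (3,6)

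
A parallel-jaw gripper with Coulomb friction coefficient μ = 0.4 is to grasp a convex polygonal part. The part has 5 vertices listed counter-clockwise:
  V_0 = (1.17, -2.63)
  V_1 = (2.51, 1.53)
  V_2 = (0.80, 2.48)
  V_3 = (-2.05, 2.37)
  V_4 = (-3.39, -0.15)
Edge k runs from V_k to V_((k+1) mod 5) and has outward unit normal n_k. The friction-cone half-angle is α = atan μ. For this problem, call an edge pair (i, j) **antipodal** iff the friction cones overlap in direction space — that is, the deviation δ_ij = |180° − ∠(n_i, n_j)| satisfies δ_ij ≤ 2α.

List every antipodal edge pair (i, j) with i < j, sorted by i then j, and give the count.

α = atan 0.4 = 21.80°;  2α = 43.60°
n_0 = (+0.9518, -0.3066)
n_1 = (+0.4856, +0.8742)
n_2 = (-0.0386, +0.9993)
n_3 = (-0.8829, +0.4695)
n_4 = (-0.4778, -0.8785)
  (0,1): δ = 101.20°  ·
  (0,2): δ = 69.94°  ·
  (0,3): δ = 10.15°  ✓
  (0,4): δ = 79.31°  ·
  (1,2): δ = 148.74°  ·
  (1,3): δ = 88.95°  ·
  (1,4): δ = 0.51°  ✓
  (2,3): δ = 120.21°  ·
  (2,4): δ = 30.75°  ✓
  (3,4): δ = 90.54°  ·
antipodal pairs: 3

count = 3; pairs: (0,3), (1,4), (2,4)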